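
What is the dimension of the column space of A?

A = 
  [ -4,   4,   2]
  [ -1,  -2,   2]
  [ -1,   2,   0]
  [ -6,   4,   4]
Row reduce:
R2 → R2 - (1/4)·R1
R3 → R3 - (1/4)·R1
R4 → R4 - (3/2)·R1
R3 → R3 + (1/3)·R2
R4 → R4 - (2/3)·R2
REF = 
  [ -4,   4,   2]
  [  0,  -3, 3/2]
  [  0,   0,   0]
  [  0,   0,   0]
Pivot columns: 1, 2 → 2 pivots.
dim(Col(A)) = number of pivot columns = 2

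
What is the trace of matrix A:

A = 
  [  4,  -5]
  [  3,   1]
5

tr(A) = 4 + 1 = 5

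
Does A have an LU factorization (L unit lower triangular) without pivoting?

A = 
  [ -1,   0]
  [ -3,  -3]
Yes.
A[1,1] = -1 ≠ 0, so Gaussian elimination proceeds without a row swap: multiplier ℓ₂₁ = (-3)/(-1) = 3, and U[2,2] = -3 - (3)(0) = -3.
L = 
  [  1,   0]
  [  3,   1]
U = 
  [ -1,   0]
  [  0,  -3]
Check row 2 of LU: [(3)(-1), (3)(0) + (-3)] = [-3, -3] = row 2 of A ✓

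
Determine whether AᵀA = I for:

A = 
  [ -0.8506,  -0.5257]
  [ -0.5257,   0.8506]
Yes

AᵀA = 
  [  0.9999,   0]
  [  0,   0.9999]
≈ I (equal to I up to the 4-dp rounding of the entries)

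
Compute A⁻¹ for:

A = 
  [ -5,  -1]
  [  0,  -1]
det(A) = (-5)(-1) - (-1)(0) = 5
For a 2×2 matrix, A⁻¹ = (1/det(A)) · [[d, -b], [-c, a]]
    = (1/5) · [[-1, 1], [0, -5]]

A⁻¹ = 
  [-1/5,  1/5]
  [   0,   -1]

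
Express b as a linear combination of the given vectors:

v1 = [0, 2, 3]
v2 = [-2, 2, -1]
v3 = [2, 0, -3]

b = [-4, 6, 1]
c1 = 1, c2 = 2, c3 = 0

b = 1·v1 + 2·v2 + 0·v3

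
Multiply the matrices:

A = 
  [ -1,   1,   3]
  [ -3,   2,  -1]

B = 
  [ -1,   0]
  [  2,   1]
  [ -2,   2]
AB = 
  [ -3,   7]
  [  9,   0]

A is 2×3 and B is 3×2, so AB is 2×2. Each entry is (row of A)·(column of B):
AB[1,1] = (-1)(-1) + (1)(2) + (3)(-2) = -3
AB[1,2] = (-1)(0) + (1)(1) + (3)(2) = 7
AB[2,1] = (-3)(-1) + (2)(2) + (-1)(-2) = 9
AB[2,2] = (-3)(0) + (2)(1) + (-1)(2) = 0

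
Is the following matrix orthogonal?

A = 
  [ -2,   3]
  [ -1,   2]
No

AᵀA = 
  [  5,  -8]
  [ -8,  13]
≠ I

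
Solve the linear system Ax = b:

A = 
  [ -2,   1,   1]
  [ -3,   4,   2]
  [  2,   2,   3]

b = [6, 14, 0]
x = [-2, 2, 0]

Row reduce the augmented matrix [A|b]:
R2 → R2 - (3/2)·R1
R3 → R3 + (1)·R1
R3 → R3 - (6/5)·R2
REF = 
  [  -2,    1,    1,    6]
  [   0,  5/2,  1/2,    5]
  [   0,    0, 17/5,    0]

Back-substitution:
x₃ = 0 / (17/5) = 0
x₂ = (5 - (1/2)(0)) / (5/2) = 2
x₁ = (6 - (1)(2) - (1)(0)) / (-2) = -2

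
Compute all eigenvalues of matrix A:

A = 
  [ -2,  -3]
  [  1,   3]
λ = (1 + √13)/2, (1 - √13)/2  (≈ 2.303, -1.303)

tr(A) = 1, det(A) = -3
Characteristic polynomial: λ² - tr(A)λ + det(A) = λ² - λ - 3
λ² - λ - 3 = 0  ⇒  λ = (1 ± √((-1)² - 4·(-3)))/2 = (1 ± √(13))/2
  = (1 + √13)/2,  (1 - √13)/2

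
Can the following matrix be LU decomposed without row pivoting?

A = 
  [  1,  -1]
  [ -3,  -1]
Yes.
A[1,1] = 1 ≠ 0, so Gaussian elimination proceeds without a row swap: multiplier ℓ₂₁ = (-3)/(1) = -3, and U[2,2] = -1 - (-3)(-1) = -4.
L = 
  [  1,   0]
  [ -3,   1]
U = 
  [  1,  -1]
  [  0,  -4]
Check row 2 of LU: [(-3)(1), (-3)(-1) + (-4)] = [-3, -1] = row 2 of A ✓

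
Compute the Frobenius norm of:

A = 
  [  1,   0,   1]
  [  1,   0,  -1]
||A||_F = 2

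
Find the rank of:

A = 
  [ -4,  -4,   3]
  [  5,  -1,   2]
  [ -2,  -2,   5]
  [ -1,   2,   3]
rank(A) = 3

Row reduce:
R2 → R2 + (5/4)·R1
R3 → R3 - (1/2)·R1
R4 → R4 - (1/4)·R1
R4 → R4 + (1/2)·R2
R4 → R4 - (41/28)·R3
REF = 
  [  -4,   -4,    3]
  [   0,   -6, 23/4]
  [   0,    0,  7/2]
  [   0,    0,    0]
Pivot columns: 1, 2, 3 → 3 pivots.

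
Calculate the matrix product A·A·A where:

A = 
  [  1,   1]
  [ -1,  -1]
A² = A·A:
A²[1,1] = (1)(1) + (1)(-1) = 0
A²[1,2] = (1)(1) + (1)(-1) = 0
A²[2,1] = (-1)(1) + (-1)(-1) = 0
A²[2,2] = (-1)(1) + (-1)(-1) = 0
A² = 
  [  0,   0]
  [  0,   0]

A^3 = A^2·A:
A^3[1,1] = (0)(1) + (0)(-1) = 0
A^3[1,2] = (0)(1) + (0)(-1) = 0
A^3[2,1] = (0)(1) + (0)(-1) = 0
A^3[2,2] = (0)(1) + (0)(-1) = 0
A^3 = 
  [  0,   0]
  [  0,   0]

Therefore
A^3 = 
  [  0,   0]
  [  0,   0]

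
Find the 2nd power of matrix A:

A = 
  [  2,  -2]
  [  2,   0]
A² = A·A:
A²[1,1] = (2)(2) + (-2)(2) = 0
A²[1,2] = (2)(-2) + (-2)(0) = -4
A²[2,1] = (2)(2) + (0)(2) = 4
A²[2,2] = (2)(-2) + (0)(0) = -4
A² = 
  [  0,  -4]
  [  4,  -4]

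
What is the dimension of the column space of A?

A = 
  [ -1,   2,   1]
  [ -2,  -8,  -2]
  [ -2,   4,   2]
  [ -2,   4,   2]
Row reduce:
R2 → R2 - (2)·R1
R3 → R3 - (2)·R1
R4 → R4 - (2)·R1
REF = 
  [ -1,   2,   1]
  [  0, -12,  -4]
  [  0,   0,   0]
  [  0,   0,   0]
Pivot columns: 1, 2 → 2 pivots.
dim(Col(A)) = number of pivot columns = 2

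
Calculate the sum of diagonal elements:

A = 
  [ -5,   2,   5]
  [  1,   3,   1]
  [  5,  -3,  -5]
-7

tr(A) = -5 + 3 + -5 = -7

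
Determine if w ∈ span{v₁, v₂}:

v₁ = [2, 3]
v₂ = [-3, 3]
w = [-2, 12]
Yes

Form the augmented matrix and row-reduce:
[v₁|v₂|w] = 
  [  2,  -3,  -2]
  [  3,   3,  12]
R2 → R2 - (3/2)·R1
REF = 
  [   2,   -3,   -2]
  [   0, 15/2,   15]

No row of the form [0 0 | nonzero], so the system is consistent. Back-substitution gives c₁ = 2, c₂ = 2: w = (2)·v₁ + (2)·v₂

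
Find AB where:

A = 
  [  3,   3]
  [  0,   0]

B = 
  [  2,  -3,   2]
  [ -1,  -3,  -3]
AB = 
  [  3, -18,  -3]
  [  0,   0,   0]

A is 2×2 and B is 2×3, so AB is 2×3. Each entry is (row of A)·(column of B):
AB[1,1] = (3)(2) + (3)(-1) = 3
AB[1,2] = (3)(-3) + (3)(-3) = -18
AB[1,3] = (3)(2) + (3)(-3) = -3
AB[2,1] = (0)(2) + (0)(-1) = 0
AB[2,2] = (0)(-3) + (0)(-3) = 0
AB[2,3] = (0)(2) + (0)(-3) = 0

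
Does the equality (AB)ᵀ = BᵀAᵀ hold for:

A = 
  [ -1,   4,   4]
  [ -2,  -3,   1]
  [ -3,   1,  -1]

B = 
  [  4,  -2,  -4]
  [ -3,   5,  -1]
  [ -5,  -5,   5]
Yes

(AB)ᵀ = 
  [-36,  -4, -10]
  [  2, -16,  16]
  [ 20,  16,   6]

BᵀAᵀ = 
  [-36,  -4, -10]
  [  2, -16,  16]
  [ 20,  16,   6]

Both sides are equal — this is the standard identity (AB)ᵀ = BᵀAᵀ, which holds for all A, B.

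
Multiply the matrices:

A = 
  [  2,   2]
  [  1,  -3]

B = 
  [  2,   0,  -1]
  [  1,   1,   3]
AB = 
  [  6,   2,   4]
  [ -1,  -3, -10]

A is 2×2 and B is 2×3, so AB is 2×3. Each entry is (row of A)·(column of B):
AB[1,1] = (2)(2) + (2)(1) = 6
AB[1,2] = (2)(0) + (2)(1) = 2
AB[1,3] = (2)(-1) + (2)(3) = 4
AB[2,1] = (1)(2) + (-3)(1) = -1
AB[2,2] = (1)(0) + (-3)(1) = -3
AB[2,3] = (1)(-1) + (-3)(3) = -10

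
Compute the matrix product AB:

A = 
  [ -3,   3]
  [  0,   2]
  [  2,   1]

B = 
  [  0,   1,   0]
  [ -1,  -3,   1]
AB = 
  [ -3, -12,   3]
  [ -2,  -6,   2]
  [ -1,  -1,   1]

A is 3×2 and B is 2×3, so AB is 3×3. Each entry is (row of A)·(column of B):
AB[1,1] = (-3)(0) + (3)(-1) = -3
AB[1,2] = (-3)(1) + (3)(-3) = -12
AB[1,3] = (-3)(0) + (3)(1) = 3
AB[2,1] = (0)(0) + (2)(-1) = -2
AB[2,2] = (0)(1) + (2)(-3) = -6
AB[2,3] = (0)(0) + (2)(1) = 2
AB[3,1] = (2)(0) + (1)(-1) = -1
AB[3,2] = (2)(1) + (1)(-3) = -1
AB[3,3] = (2)(0) + (1)(1) = 1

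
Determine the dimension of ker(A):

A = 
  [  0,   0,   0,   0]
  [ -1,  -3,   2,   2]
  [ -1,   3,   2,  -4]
nullity(A) = 2

Row reduce:
Swap R1 ↔ R2
R3 → R3 - (1)·R1
Swap R2 ↔ R3
REF = 
  [ -1,  -3,   2,   2]
  [  0,   6,   0,  -6]
  [  0,   0,   0,   0]
Pivot columns: 1, 2 → 2 pivots.
rank(A) = 2, so nullity(A) = 4 - 2 = 2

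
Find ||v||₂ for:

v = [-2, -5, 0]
5.385

||v||₂ = √((-2)² + (-5)² + (0)²) = √29 = 5.385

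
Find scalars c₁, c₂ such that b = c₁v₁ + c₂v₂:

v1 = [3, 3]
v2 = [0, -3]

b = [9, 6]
c1 = 3, c2 = 1

b = 3·v1 + 1·v2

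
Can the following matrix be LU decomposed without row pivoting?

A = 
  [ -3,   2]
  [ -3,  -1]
Yes.
A[1,1] = -3 ≠ 0, so Gaussian elimination proceeds without a row swap: multiplier ℓ₂₁ = (-3)/(-3) = 1, and U[2,2] = -1 - (1)(2) = -3.
L = 
  [  1,   0]
  [  1,   1]
U = 
  [ -3,   2]
  [  0,  -3]
Check row 2 of LU: [(1)(-3), (1)(2) + (-3)] = [-3, -1] = row 2 of A ✓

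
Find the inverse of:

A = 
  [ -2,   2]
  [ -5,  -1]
det(A) = (-2)(-1) - (2)(-5) = 12
For a 2×2 matrix, A⁻¹ = (1/det(A)) · [[d, -b], [-c, a]]
    = (1/12) · [[-1, -2], [5, -2]]

A⁻¹ = 
  [-1/12,  -1/6]
  [ 5/12,  -1/6]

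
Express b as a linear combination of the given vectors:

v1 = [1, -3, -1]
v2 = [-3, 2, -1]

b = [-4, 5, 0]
c1 = -1, c2 = 1

b = -1·v1 + 1·v2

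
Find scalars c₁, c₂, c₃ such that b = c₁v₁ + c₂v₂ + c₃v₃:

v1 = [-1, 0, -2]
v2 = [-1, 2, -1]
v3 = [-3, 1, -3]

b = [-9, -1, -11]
c1 = 2, c2 = -2, c3 = 3

b = 2·v1 + -2·v2 + 3·v3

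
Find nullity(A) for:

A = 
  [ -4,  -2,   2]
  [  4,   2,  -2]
nullity(A) = 2

Row reduce:
R2 → R2 + (1)·R1
REF = 
  [ -4,  -2,   2]
  [  0,   0,   0]
Pivot columns: 1 → 1 pivot.
rank(A) = 1, so nullity(A) = 3 - 1 = 2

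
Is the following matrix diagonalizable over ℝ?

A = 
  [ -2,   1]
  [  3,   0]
Yes

tr(A) = -2, det(A) = -3
Characteristic polynomial: λ² - tr(A)λ + det(A) = λ² + 2λ - 3
λ² + 2λ - 3 = (λ + 3)(λ - 1)
Eigenvalues: 1, -3
λ=-3: alg. mult. = 1, geom. mult. = 2 - rank(A - (-3)I) = 2 - 1 = 1
λ=1: alg. mult. = 1, geom. mult. = 2 - rank(A - (1)I) = 2 - 1 = 1
Sum of geometric multiplicities equals n, so A has n independent eigenvectors.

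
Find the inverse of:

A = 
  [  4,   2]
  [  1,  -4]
det(A) = (4)(-4) - (2)(1) = -18
For a 2×2 matrix, A⁻¹ = (1/det(A)) · [[d, -b], [-c, a]]
    = (-1/18) · [[-4, -2], [-1, 4]]

A⁻¹ = 
  [ 2/9,  1/9]
  [1/18, -2/9]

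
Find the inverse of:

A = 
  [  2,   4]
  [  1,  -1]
det(A) = (2)(-1) - (4)(1) = -6
For a 2×2 matrix, A⁻¹ = (1/det(A)) · [[d, -b], [-c, a]]
    = (-1/6) · [[-1, -4], [-1, 2]]

A⁻¹ = 
  [ 1/6,  2/3]
  [ 1/6, -1/3]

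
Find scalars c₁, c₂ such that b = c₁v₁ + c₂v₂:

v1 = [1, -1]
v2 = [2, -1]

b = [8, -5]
c1 = 2, c2 = 3

b = 2·v1 + 3·v2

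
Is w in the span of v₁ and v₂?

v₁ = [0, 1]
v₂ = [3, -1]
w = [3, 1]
Yes

Form the augmented matrix and row-reduce:
[v₁|v₂|w] = 
  [  0,   3,   3]
  [  1,  -1,   1]
Swap R1 ↔ R2
REF = 
  [  1,  -1,   1]
  [  0,   3,   3]

No row of the form [0 0 | nonzero], so the system is consistent. Back-substitution gives c₁ = 2, c₂ = 1: w = (2)·v₁ + (1)·v₂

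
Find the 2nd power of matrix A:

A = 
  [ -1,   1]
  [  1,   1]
A² = A·A:
A²[1,1] = (-1)(-1) + (1)(1) = 2
A²[1,2] = (-1)(1) + (1)(1) = 0
A²[2,1] = (1)(-1) + (1)(1) = 0
A²[2,2] = (1)(1) + (1)(1) = 2
A² = 
  [  2,   0]
  [  0,   2]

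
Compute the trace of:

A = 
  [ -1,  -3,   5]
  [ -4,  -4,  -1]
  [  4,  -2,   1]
-4

tr(A) = -1 + -4 + 1 = -4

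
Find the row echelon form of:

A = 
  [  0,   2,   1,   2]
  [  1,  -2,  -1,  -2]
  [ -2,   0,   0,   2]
Row operations:
Swap R1 ↔ R2
R3 → R3 + (2)·R1
R3 → R3 + (2)·R2

Resulting echelon form:
REF = 
  [  1,  -2,  -1,  -2]
  [  0,   2,   1,   2]
  [  0,   0,   0,   2]

Rank = 3 (number of non-zero pivot rows).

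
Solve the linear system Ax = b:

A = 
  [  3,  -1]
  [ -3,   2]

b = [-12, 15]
x = [-3, 3]

Row reduce the augmented matrix [A|b]:
R2 → R2 + (1)·R1
REF = 
  [  3,  -1, -12]
  [  0,   1,   3]

Back-substitution:
x₂ = 3 / 1 = 3
x₁ = (-12 - (-1)(3)) / 3 = -3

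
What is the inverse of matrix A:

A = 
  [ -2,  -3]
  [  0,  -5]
det(A) = (-2)(-5) - (-3)(0) = 10
For a 2×2 matrix, A⁻¹ = (1/det(A)) · [[d, -b], [-c, a]]
    = (1/10) · [[-5, 3], [0, -2]]

A⁻¹ = 
  [-1/2, 3/10]
  [   0, -1/5]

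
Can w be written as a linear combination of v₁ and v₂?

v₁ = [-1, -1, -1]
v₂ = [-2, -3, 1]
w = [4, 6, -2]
Yes

Form the augmented matrix and row-reduce:
[v₁|v₂|w] = 
  [ -1,  -2,   4]
  [ -1,  -3,   6]
  [ -1,   1,  -2]
R2 → R2 - (1)·R1
R3 → R3 - (1)·R1
R3 → R3 + (3)·R2
REF = 
  [ -1,  -2,   4]
  [  0,  -1,   2]
  [  0,   0,   0]

No row of the form [0 0 | nonzero], so the system is consistent. Back-substitution gives c₁ = 0, c₂ = -2: w = (0)·v₁ + (-2)·v₂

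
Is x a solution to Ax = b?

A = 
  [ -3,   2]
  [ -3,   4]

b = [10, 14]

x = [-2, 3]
No

Ax = [12, 18] ≠ b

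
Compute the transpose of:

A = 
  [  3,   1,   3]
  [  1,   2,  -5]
Aᵀ = 
  [  3,   1]
  [  1,   2]
  [  3,  -5]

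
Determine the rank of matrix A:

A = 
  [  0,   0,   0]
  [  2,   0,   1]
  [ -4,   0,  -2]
rank(A) = 1

Row reduce:
Swap R1 ↔ R2
R3 → R3 + (2)·R1
REF = 
  [  2,   0,   1]
  [  0,   0,   0]
  [  0,   0,   0]
Pivot columns: 1 → 1 pivot.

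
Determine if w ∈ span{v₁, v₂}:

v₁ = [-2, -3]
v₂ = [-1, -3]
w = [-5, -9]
Yes

Form the augmented matrix and row-reduce:
[v₁|v₂|w] = 
  [ -2,  -1,  -5]
  [ -3,  -3,  -9]
R2 → R2 - (3/2)·R1
REF = 
  [  -2,   -1,   -5]
  [   0, -3/2, -3/2]

No row of the form [0 0 | nonzero], so the system is consistent. Back-substitution gives c₁ = 2, c₂ = 1: w = (2)·v₁ + (1)·v₂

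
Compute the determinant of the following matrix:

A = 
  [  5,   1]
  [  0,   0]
0

For a 2×2 matrix, det = ad - bc = (5)(0) - (1)(0) = 0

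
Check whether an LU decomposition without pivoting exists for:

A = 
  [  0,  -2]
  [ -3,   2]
No.
A[1,1] = 0 but A[2,1] = -3 ≠ 0. Any LU with L unit lower triangular has (LU)[1,1] = U[1,1] and (LU)[2,1] = L[2,1]·U[1,1]; matching A forces U[1,1] = 0, which then forces (LU)[2,1] = 0 ≠ -3. A row swap (pivoting) is required.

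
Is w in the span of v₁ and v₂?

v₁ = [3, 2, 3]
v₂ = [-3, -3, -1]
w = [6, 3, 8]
Yes

Form the augmented matrix and row-reduce:
[v₁|v₂|w] = 
  [  3,  -3,   6]
  [  2,  -3,   3]
  [  3,  -1,   8]
R2 → R2 - (2/3)·R1
R3 → R3 - (1)·R1
R3 → R3 + (2)·R2
REF = 
  [  3,  -3,   6]
  [  0,  -1,  -1]
  [  0,   0,   0]

No row of the form [0 0 | nonzero], so the system is consistent. Back-substitution gives c₁ = 3, c₂ = 1: w = (3)·v₁ + (1)·v₂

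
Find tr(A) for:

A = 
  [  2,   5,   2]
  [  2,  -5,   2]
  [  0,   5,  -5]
-8

tr(A) = 2 + -5 + -5 = -8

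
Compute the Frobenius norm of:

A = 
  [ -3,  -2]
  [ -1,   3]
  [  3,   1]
||A||_F = 5.745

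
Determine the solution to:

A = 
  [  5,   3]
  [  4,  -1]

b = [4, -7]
Row reduce the augmented matrix [A|b]:
R2 → R2 - (4/5)·R1
REF = 
  [    5,     3,     4]
  [    0, -17/5, -51/5]

Back-substitution:
x₂ = (-51/5) / (-17/5) = 3
x₁ = (4 - (3)(3)) / 5 = -1

x = [-1, 3]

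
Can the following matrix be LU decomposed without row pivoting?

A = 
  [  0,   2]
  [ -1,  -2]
No.
A[1,1] = 0 but A[2,1] = -1 ≠ 0. Any LU with L unit lower triangular has (LU)[1,1] = U[1,1] and (LU)[2,1] = L[2,1]·U[1,1]; matching A forces U[1,1] = 0, which then forces (LU)[2,1] = 0 ≠ -1. A row swap (pivoting) is required.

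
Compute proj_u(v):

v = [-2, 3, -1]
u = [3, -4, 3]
v·u = (-2)(3) + (3)(-4) + (-1)(3) = -21
u·u = (3)² + (-4)² + (3)² = 34
proj_u(v) = (v·u / u·u) × u = (-21/34) × u

proj_u(v) = [-63/34, 42/17, -63/34]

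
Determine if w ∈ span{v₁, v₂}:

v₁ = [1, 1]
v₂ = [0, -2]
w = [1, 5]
Yes

Form the augmented matrix and row-reduce:
[v₁|v₂|w] = 
  [  1,   0,   1]
  [  1,  -2,   5]
R2 → R2 - (1)·R1
REF = 
  [  1,   0,   1]
  [  0,  -2,   4]

No row of the form [0 0 | nonzero], so the system is consistent. Back-substitution gives c₁ = 1, c₂ = -2: w = (1)·v₁ + (-2)·v₂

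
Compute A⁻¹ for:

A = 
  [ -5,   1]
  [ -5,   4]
det(A) = (-5)(4) - (1)(-5) = -15
For a 2×2 matrix, A⁻¹ = (1/det(A)) · [[d, -b], [-c, a]]
    = (-1/15) · [[4, -1], [5, -5]]

A⁻¹ = 
  [-4/15,  1/15]
  [ -1/3,   1/3]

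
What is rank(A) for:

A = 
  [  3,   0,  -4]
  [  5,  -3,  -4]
Row reduce:
R2 → R2 - (5/3)·R1
REF = 
  [  3,   0,  -4]
  [  0,  -3, 8/3]
Pivot columns: 1, 2 → 2 pivots.

rank(A) = 2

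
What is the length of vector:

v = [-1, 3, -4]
5.099

||v||₂ = √((-1)² + (3)² + (-4)²) = √26 = 5.099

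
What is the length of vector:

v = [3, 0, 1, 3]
4.359

||v||₂ = √((3)² + (0)² + (1)² + (3)²) = √19 = 4.359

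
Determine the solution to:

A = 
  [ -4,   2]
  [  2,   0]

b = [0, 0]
Row reduce the augmented matrix [A|b]:
R2 → R2 + (1/2)·R1
REF = 
  [ -4,   2,   0]
  [  0,   1,   0]

Back-substitution:
x₂ = 0 / 1 = 0
x₁ = (0 - (2)(0)) / (-4) = 0

x = [0, 0]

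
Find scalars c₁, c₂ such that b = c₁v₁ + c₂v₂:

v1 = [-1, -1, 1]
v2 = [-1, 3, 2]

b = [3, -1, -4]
c1 = -2, c2 = -1

b = -2·v1 + -1·v2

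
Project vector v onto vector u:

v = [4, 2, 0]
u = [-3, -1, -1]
proj_u(v) = [42/11, 14/11, 14/11]

v·u = (4)(-3) + (2)(-1) + (0)(-1) = -14
u·u = (-3)² + (-1)² + (-1)² = 11
proj_u(v) = (v·u / u·u) × u = (-14/11) × u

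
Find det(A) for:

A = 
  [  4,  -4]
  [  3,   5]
32

For a 2×2 matrix, det = ad - bc = (4)(5) - (-4)(3) = 32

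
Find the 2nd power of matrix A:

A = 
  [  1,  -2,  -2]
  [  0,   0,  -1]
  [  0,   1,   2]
A² = A·A:
A²[1,1] = (1)(1) + (-2)(0) + (-2)(0) = 1
A²[1,2] = (1)(-2) + (-2)(0) + (-2)(1) = -4
A²[1,3] = (1)(-2) + (-2)(-1) + (-2)(2) = -4
A²[2,1] = (0)(1) + (0)(0) + (-1)(0) = 0
A²[2,2] = (0)(-2) + (0)(0) + (-1)(1) = -1
A²[2,3] = (0)(-2) + (0)(-1) + (-1)(2) = -2
A²[3,1] = (0)(1) + (1)(0) + (2)(0) = 0
A²[3,2] = (0)(-2) + (1)(0) + (2)(1) = 2
A²[3,3] = (0)(-2) + (1)(-1) + (2)(2) = 3
A² = 
  [  1,  -4,  -4]
  [  0,  -1,  -2]
  [  0,   2,   3]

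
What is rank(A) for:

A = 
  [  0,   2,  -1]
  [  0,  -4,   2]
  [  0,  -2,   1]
Row reduce:
R2 → R2 + (2)·R1
R3 → R3 + (1)·R1
REF = 
  [  0,   2,  -1]
  [  0,   0,   0]
  [  0,   0,   0]
Pivot columns: 2 → 1 pivot.

rank(A) = 1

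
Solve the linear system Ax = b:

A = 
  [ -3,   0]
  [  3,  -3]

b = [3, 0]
x = [-1, -1]

Row reduce the augmented matrix [A|b]:
R2 → R2 + (1)·R1
REF = 
  [ -3,   0,   3]
  [  0,  -3,   3]

Back-substitution:
x₂ = 3 / (-3) = -1
x₁ = (3 - (0)(-1)) / (-3) = -1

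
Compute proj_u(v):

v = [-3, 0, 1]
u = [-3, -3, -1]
v·u = (-3)(-3) + (0)(-3) + (1)(-1) = 8
u·u = (-3)² + (-3)² + (-1)² = 19
proj_u(v) = (v·u / u·u) × u = (8/19) × u

proj_u(v) = [-24/19, -24/19, -8/19]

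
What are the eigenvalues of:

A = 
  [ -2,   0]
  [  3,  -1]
λ = -1, -2

tr(A) = -3, det(A) = 2
Characteristic polynomial: λ² - tr(A)λ + det(A) = λ² + 3λ + 2
λ² + 3λ + 2 = (λ + 2)(λ + 1)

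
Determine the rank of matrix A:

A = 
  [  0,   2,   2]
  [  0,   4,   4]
rank(A) = 1

Row reduce:
R2 → R2 - (2)·R1
REF = 
  [  0,   2,   2]
  [  0,   0,   0]
Pivot columns: 2 → 1 pivot.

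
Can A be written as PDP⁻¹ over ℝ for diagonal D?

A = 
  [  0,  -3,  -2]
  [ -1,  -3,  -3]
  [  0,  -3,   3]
Yes

Characteristic polynomial: det(λI - A) = λ³ - 21λ + 15
By the rational root theorem any rational root is an integer dividing 15; none of those is a root, so p(λ) has no rational roots and hence (being an irreducible cubic) no repeated roots.
Discriminant of the cubic: Δ = 30969
Δ > 0 ⇒ three distinct real eigenvalues: λ ≈ -4.905, 0.733, 4.172
Three distinct real eigenvalues, so A has 3 independent eigenvectors.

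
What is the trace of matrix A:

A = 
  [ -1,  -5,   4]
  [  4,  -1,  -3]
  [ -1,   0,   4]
2

tr(A) = -1 + -1 + 4 = 2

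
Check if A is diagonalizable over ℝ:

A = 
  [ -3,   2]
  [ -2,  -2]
No

tr(A) = -5, det(A) = 10
Characteristic polynomial: λ² - tr(A)λ + det(A) = λ² + 5λ + 10
λ² + 5λ + 10 = 0  ⇒  λ = (-5 ± √((5)² - 4·(10)))/2 = (-5 ± √(-15))/2
  = (-5 + i√15)/2,  (-5 - i√15)/2
Eigenvalues: (-5 + i√15)/2, (-5 - i√15)/2  (≈ -2.5 + 1.936i, -2.5 - 1.936i)
Has complex eigenvalues (not diagonalizable over ℝ).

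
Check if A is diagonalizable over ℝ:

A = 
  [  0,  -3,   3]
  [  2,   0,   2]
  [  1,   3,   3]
No

Characteristic polynomial: det(λI - A) = λ³ - 3λ² - 3λ - 30
By the rational root theorem any rational root is an integer dividing 30; none of those is a root, so p(λ) has no rational roots and hence (being an irreducible cubic) no repeated roots.
Discriminant of the cubic: Δ = -32211
Δ < 0 ⇒ one real eigenvalue and a complex-conjugate pair: λ ≈ 4.877, -0.9383 + 2.296i, -0.9383 - 2.296i
Has complex eigenvalues (not diagonalizable over ℝ).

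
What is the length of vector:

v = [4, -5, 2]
6.708

||v||₂ = √((4)² + (-5)² + (2)²) = √45 = 6.708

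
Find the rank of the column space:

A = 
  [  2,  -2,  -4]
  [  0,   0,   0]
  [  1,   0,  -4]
Row reduce:
R3 → R3 - (1/2)·R1
Swap R2 ↔ R3
REF = 
  [  2,  -2,  -4]
  [  0,   1,  -2]
  [  0,   0,   0]
Pivot columns: 1, 2 → 2 pivots.
dim(Col(A)) = number of pivot columns = 2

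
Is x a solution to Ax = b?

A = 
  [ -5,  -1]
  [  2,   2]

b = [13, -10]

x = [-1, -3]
No

Ax = [8, -8] ≠ b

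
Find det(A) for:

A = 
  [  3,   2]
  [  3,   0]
-6

For a 2×2 matrix, det = ad - bc = (3)(0) - (2)(3) = -6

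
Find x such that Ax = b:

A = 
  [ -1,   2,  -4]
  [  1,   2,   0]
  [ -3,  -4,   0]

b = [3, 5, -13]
x = [3, 1, -1]

Row reduce the augmented matrix [A|b]:
R2 → R2 + (1)·R1
R3 → R3 - (3)·R1
R3 → R3 + (5/2)·R2
REF = 
  [ -1,   2,  -4,   3]
  [  0,   4,  -4,   8]
  [  0,   0,   2,  -2]

Back-substitution:
x₃ = (-2) / 2 = -1
x₂ = (8 - (-4)(-1)) / 4 = 1
x₁ = (3 - (2)(1) - (-4)(-1)) / (-1) = 3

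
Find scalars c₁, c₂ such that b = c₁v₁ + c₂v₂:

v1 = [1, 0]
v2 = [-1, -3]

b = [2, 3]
c1 = 1, c2 = -1

b = 1·v1 + -1·v2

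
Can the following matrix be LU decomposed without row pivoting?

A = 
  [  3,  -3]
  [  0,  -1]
Yes.
A[1,1] = 3 ≠ 0, so Gaussian elimination proceeds without a row swap: multiplier ℓ₂₁ = (0)/(3) = 0, and U[2,2] = -1 - (0)(-3) = -1.
L = 
  [  1,   0]
  [  0,   1]
U = 
  [  3,  -3]
  [  0,  -1]
Check row 2 of LU: [(0)(3), (0)(-3) + (-1)] = [0, -1] = row 2 of A ✓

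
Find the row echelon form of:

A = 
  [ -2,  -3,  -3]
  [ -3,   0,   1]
Row operations:
R2 → R2 - (3/2)·R1

Resulting echelon form:
REF = 
  [  -2,   -3,   -3]
  [   0,  9/2, 11/2]

Rank = 2 (number of non-zero pivot rows).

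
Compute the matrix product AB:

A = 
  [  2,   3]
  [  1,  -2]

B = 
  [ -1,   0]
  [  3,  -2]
A is 2×2 and B is 2×2, so AB is 2×2. Each entry is (row of A)·(column of B):
AB[1,1] = (2)(-1) + (3)(3) = 7
AB[1,2] = (2)(0) + (3)(-2) = -6
AB[2,1] = (1)(-1) + (-2)(3) = -7
AB[2,2] = (1)(0) + (-2)(-2) = 4

AB = 
  [  7,  -6]
  [ -7,   4]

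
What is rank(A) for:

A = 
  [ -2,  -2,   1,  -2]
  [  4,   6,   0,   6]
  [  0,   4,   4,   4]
Row reduce:
R2 → R2 + (2)·R1
R3 → R3 - (2)·R2
REF = 
  [ -2,  -2,   1,  -2]
  [  0,   2,   2,   2]
  [  0,   0,   0,   0]
Pivot columns: 1, 2 → 2 pivots.

rank(A) = 2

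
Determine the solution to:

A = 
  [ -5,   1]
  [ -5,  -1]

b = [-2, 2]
x = [0, -2]

Row reduce the augmented matrix [A|b]:
R2 → R2 - (1)·R1
REF = 
  [ -5,   1,  -2]
  [  0,  -2,   4]

Back-substitution:
x₂ = 4 / (-2) = -2
x₁ = (-2 - (1)(-2)) / (-5) = 0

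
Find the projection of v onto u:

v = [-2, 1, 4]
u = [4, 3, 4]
proj_u(v) = [44/41, 33/41, 44/41]

v·u = (-2)(4) + (1)(3) + (4)(4) = 11
u·u = (4)² + (3)² + (4)² = 41
proj_u(v) = (v·u / u·u) × u = (11/41) × u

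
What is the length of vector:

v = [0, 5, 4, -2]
6.708

||v||₂ = √((0)² + (5)² + (4)² + (-2)²) = √45 = 6.708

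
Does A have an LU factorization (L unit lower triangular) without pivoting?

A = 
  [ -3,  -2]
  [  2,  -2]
Yes.
A[1,1] = -3 ≠ 0, so Gaussian elimination proceeds without a row swap: multiplier ℓ₂₁ = (2)/(-3) = -2/3, and U[2,2] = -2 - (-2/3)(-2) = -10/3.
L = 
  [   1,    0]
  [-2/3,    1]
U = 
  [   -3,    -2]
  [    0, -10/3]
Check row 2 of LU: [(-2/3)(-3), (-2/3)(-2) + (-10/3)] = [2, -2] = row 2 of A ✓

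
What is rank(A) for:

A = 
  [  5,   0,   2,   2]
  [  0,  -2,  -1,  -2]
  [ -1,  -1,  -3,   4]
rank(A) = 3

Row reduce:
R3 → R3 + (1/5)·R1
R3 → R3 - (1/2)·R2
REF = 
  [     5,      0,      2,      2]
  [     0,     -2,     -1,     -2]
  [     0,      0, -21/10,   27/5]
Pivot columns: 1, 2, 3 → 3 pivots.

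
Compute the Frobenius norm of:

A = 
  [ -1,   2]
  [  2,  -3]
||A||_F = 4.243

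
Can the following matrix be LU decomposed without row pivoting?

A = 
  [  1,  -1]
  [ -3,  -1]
Yes.
A[1,1] = 1 ≠ 0, so Gaussian elimination proceeds without a row swap: multiplier ℓ₂₁ = (-3)/(1) = -3, and U[2,2] = -1 - (-3)(-1) = -4.
L = 
  [  1,   0]
  [ -3,   1]
U = 
  [  1,  -1]
  [  0,  -4]
Check row 2 of LU: [(-3)(1), (-3)(-1) + (-4)] = [-3, -1] = row 2 of A ✓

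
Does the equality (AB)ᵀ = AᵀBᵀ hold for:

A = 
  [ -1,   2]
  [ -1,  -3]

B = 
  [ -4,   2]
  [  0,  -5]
No

(AB)ᵀ = 
  [  4,   4]
  [-12,  13]

AᵀBᵀ = 
  [  2,   5]
  [-14,  15]

The two matrices differ, so (AB)ᵀ ≠ AᵀBᵀ in general. The correct identity is (AB)ᵀ = BᵀAᵀ.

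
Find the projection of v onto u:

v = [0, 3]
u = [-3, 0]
v·u = (0)(-3) + (3)(0) = 0
u·u = (-3)² + (0)² = 9
proj_u(v) = (v·u / u·u) × u = (0/9) × u = (0) × u

proj_u(v) = [0, 0]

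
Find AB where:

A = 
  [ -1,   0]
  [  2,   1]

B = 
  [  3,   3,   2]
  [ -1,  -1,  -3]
AB = 
  [ -3,  -3,  -2]
  [  5,   5,   1]

A is 2×2 and B is 2×3, so AB is 2×3. Each entry is (row of A)·(column of B):
AB[1,1] = (-1)(3) + (0)(-1) = -3
AB[1,2] = (-1)(3) + (0)(-1) = -3
AB[1,3] = (-1)(2) + (0)(-3) = -2
AB[2,1] = (2)(3) + (1)(-1) = 5
AB[2,2] = (2)(3) + (1)(-1) = 5
AB[2,3] = (2)(2) + (1)(-3) = 1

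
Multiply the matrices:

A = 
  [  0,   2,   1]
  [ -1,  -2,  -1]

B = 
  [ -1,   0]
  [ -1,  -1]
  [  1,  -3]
A is 2×3 and B is 3×2, so AB is 2×2. Each entry is (row of A)·(column of B):
AB[1,1] = (0)(-1) + (2)(-1) + (1)(1) = -1
AB[1,2] = (0)(0) + (2)(-1) + (1)(-3) = -5
AB[2,1] = (-1)(-1) + (-2)(-1) + (-1)(1) = 2
AB[2,2] = (-1)(0) + (-2)(-1) + (-1)(-3) = 5

AB = 
  [ -1,  -5]
  [  2,   5]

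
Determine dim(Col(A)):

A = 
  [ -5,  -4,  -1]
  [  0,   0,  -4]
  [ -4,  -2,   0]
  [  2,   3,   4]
Row reduce:
R3 → R3 - (4/5)·R1
R4 → R4 + (2/5)·R1
Swap R2 ↔ R3
R4 → R4 - (7/6)·R2
R4 → R4 + (2/3)·R3
REF = 
  [ -5,  -4,  -1]
  [  0, 6/5, 4/5]
  [  0,   0,  -4]
  [  0,   0,   0]
Pivot columns: 1, 2, 3 → 3 pivots.
dim(Col(A)) = number of pivot columns = 3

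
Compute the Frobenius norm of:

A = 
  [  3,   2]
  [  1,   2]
||A||_F = 4.243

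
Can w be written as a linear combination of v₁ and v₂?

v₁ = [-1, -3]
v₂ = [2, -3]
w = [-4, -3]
Yes

Form the augmented matrix and row-reduce:
[v₁|v₂|w] = 
  [ -1,   2,  -4]
  [ -3,  -3,  -3]
R2 → R2 - (3)·R1
REF = 
  [ -1,   2,  -4]
  [  0,  -9,   9]

No row of the form [0 0 | nonzero], so the system is consistent. Back-substitution gives c₁ = 2, c₂ = -1: w = (2)·v₁ + (-1)·v₂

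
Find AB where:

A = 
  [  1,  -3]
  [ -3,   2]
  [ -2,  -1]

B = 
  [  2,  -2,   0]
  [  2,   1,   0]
AB = 
  [ -4,  -5,   0]
  [ -2,   8,   0]
  [ -6,   3,   0]

A is 3×2 and B is 2×3, so AB is 3×3. Each entry is (row of A)·(column of B):
AB[1,1] = (1)(2) + (-3)(2) = -4
AB[1,2] = (1)(-2) + (-3)(1) = -5
AB[1,3] = (1)(0) + (-3)(0) = 0
AB[2,1] = (-3)(2) + (2)(2) = -2
AB[2,2] = (-3)(-2) + (2)(1) = 8
AB[2,3] = (-3)(0) + (2)(0) = 0
AB[3,1] = (-2)(2) + (-1)(2) = -6
AB[3,2] = (-2)(-2) + (-1)(1) = 3
AB[3,3] = (-2)(0) + (-1)(0) = 0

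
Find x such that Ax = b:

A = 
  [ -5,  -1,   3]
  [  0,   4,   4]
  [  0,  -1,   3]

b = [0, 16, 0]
x = [0, 3, 1]

Row reduce the augmented matrix [A|b]:
R3 → R3 + (1/4)·R2
REF = 
  [ -5,  -1,   3,   0]
  [  0,   4,   4,  16]
  [  0,   0,   4,   4]

Back-substitution:
x₃ = 4 / 4 = 1
x₂ = (16 - (4)(1)) / 4 = 3
x₁ = (0 - (-1)(3) - (3)(1)) / (-5) = 0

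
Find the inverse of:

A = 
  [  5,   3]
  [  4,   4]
det(A) = (5)(4) - (3)(4) = 8
For a 2×2 matrix, A⁻¹ = (1/det(A)) · [[d, -b], [-c, a]]
    = (1/8) · [[4, -3], [-4, 5]]

A⁻¹ = 
  [ 1/2, -3/8]
  [-1/2,  5/8]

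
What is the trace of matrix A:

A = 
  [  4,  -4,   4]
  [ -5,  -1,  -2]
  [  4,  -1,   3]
6

tr(A) = 4 + -1 + 3 = 6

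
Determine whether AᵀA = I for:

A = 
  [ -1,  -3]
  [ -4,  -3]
No

AᵀA = 
  [ 17,  15]
  [ 15,  18]
≠ I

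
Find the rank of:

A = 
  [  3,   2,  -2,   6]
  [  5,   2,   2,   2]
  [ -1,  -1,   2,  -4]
Row reduce:
R2 → R2 - (5/3)·R1
R3 → R3 + (1/3)·R1
R3 → R3 - (1/4)·R2
REF = 
  [   3,    2,   -2,    6]
  [   0, -4/3, 16/3,   -8]
  [   0,    0,    0,    0]
Pivot columns: 1, 2 → 2 pivots.

rank(A) = 2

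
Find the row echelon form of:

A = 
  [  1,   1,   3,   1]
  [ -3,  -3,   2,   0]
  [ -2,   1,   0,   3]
Row operations:
R2 → R2 + (3)·R1
R3 → R3 + (2)·R1
Swap R2 ↔ R3

Resulting echelon form:
REF = 
  [  1,   1,   3,   1]
  [  0,   3,   6,   5]
  [  0,   0,  11,   3]

Rank = 3 (number of non-zero pivot rows).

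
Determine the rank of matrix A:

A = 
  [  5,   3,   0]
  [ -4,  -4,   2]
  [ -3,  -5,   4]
Row reduce:
R2 → R2 + (4/5)·R1
R3 → R3 + (3/5)·R1
R3 → R3 - (2)·R2
REF = 
  [   5,    3,    0]
  [   0, -8/5,    2]
  [   0,    0,    0]
Pivot columns: 1, 2 → 2 pivots.

rank(A) = 2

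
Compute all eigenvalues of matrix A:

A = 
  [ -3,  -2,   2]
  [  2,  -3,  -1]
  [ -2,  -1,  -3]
λ = -4, (-5 + i√31)/2, (-5 - i√31)/2  (≈ -4, -2.5 + 2.784i, -2.5 - 2.784i)

Characteristic polynomial: det(λI - A) = λ³ + 9λ² + 34λ + 56
Testing integer divisors of the constant term: p(-4) = 0, so (λ + 4) is a factor:
p(λ) = (λ + 4)(λ² + 5λ + 14)
λ² + 5λ + 14 = 0  ⇒  λ = (-5 ± √((5)² - 4·(14)))/2 = (-5 ± √(-31))/2
  = (-5 + i√31)/2,  (-5 - i√31)/2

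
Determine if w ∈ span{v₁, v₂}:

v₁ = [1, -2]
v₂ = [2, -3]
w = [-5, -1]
Yes

Form the augmented matrix and row-reduce:
[v₁|v₂|w] = 
  [  1,   2,  -5]
  [ -2,  -3,  -1]
R2 → R2 + (2)·R1
REF = 
  [  1,   2,  -5]
  [  0,   1, -11]

No row of the form [0 0 | nonzero], so the system is consistent. Back-substitution gives c₁ = 17, c₂ = -11: w = (17)·v₁ + (-11)·v₂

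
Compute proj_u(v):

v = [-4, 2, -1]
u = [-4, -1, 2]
proj_u(v) = [-16/7, -4/7, 8/7]

v·u = (-4)(-4) + (2)(-1) + (-1)(2) = 12
u·u = (-4)² + (-1)² + (2)² = 21
proj_u(v) = (v·u / u·u) × u = (12/21) × u = (4/7) × u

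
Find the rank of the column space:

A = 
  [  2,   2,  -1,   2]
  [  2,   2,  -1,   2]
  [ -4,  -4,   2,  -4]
dim(Col(A)) = 1

Row reduce:
R2 → R2 - (1)·R1
R3 → R3 + (2)·R1
REF = 
  [  2,   2,  -1,   2]
  [  0,   0,   0,   0]
  [  0,   0,   0,   0]
Pivot columns: 1 → 1 pivot.
dim(Col(A)) = number of pivot columns = 1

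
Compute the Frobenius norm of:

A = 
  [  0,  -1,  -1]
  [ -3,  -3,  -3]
||A||_F = 5.385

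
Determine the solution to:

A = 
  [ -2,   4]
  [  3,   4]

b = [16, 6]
Row reduce the augmented matrix [A|b]:
R2 → R2 + (3/2)·R1
REF = 
  [ -2,   4,  16]
  [  0,  10,  30]

Back-substitution:
x₂ = 30 / 10 = 3
x₁ = (16 - (4)(3)) / (-2) = -2

x = [-2, 3]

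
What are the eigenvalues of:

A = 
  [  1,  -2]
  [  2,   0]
λ = (1 + i√15)/2, (1 - i√15)/2  (≈ 0.5 + 1.936i, 0.5 - 1.936i)

tr(A) = 1, det(A) = 4
Characteristic polynomial: λ² - tr(A)λ + det(A) = λ² - λ + 4
λ² - λ + 4 = 0  ⇒  λ = (1 ± √((-1)² - 4·(4)))/2 = (1 ± √(-15))/2
  = (1 + i√15)/2,  (1 - i√15)/2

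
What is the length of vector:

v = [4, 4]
5.657

||v||₂ = √((4)² + (4)²) = √32 = 5.657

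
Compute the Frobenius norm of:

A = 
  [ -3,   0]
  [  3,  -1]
||A||_F = 4.359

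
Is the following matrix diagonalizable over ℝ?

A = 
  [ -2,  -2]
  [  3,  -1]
No

tr(A) = -3, det(A) = 8
Characteristic polynomial: λ² - tr(A)λ + det(A) = λ² + 3λ + 8
λ² + 3λ + 8 = 0  ⇒  λ = (-3 ± √((3)² - 4·(8)))/2 = (-3 ± √(-23))/2
  = (-3 + i√23)/2,  (-3 - i√23)/2
Eigenvalues: (-3 + i√23)/2, (-3 - i√23)/2  (≈ -1.5 + 2.398i, -1.5 - 2.398i)
Has complex eigenvalues (not diagonalizable over ℝ).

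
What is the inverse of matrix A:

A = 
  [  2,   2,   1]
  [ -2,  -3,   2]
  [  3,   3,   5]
det(A) = (2)·((-3)(5) - (2)(3)) - (2)·((-2)(5) - (2)(3)) + (1)·((-2)(3) - (-3)(3))
  = (2)(-21) - (2)(-16) + (1)(3)
  = -7
det(A) = -7 ≠ 0, so A is invertible.

Cofactors Cᵢⱼ = (-1)ⁱ⁺ʲ·Mᵢⱼ:
C = 
  [-21,  16,   3]
  [ -7,   7,   0]
  [  7,  -6,  -2]

adj(A) = Cᵀ:
adj(A) = 
  [-21,  -7,   7]
  [ 16,   7,  -6]
  [  3,   0,  -2]

A⁻¹ = (-1/7) · adj(A):
A⁻¹ = 
  [    3,     1,    -1]
  [-16/7,    -1,   6/7]
  [ -3/7,     0,   2/7]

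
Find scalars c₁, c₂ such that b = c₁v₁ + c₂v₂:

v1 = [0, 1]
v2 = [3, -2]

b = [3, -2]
c1 = 0, c2 = 1

b = 0·v1 + 1·v2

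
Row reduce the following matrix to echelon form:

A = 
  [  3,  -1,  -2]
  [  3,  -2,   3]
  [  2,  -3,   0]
Row operations:
R2 → R2 - (1)·R1
R3 → R3 - (2/3)·R1
R3 → R3 - (7/3)·R2

Resulting echelon form:
REF = 
  [    3,    -1,    -2]
  [    0,    -1,     5]
  [    0,     0, -31/3]

Rank = 3 (number of non-zero pivot rows).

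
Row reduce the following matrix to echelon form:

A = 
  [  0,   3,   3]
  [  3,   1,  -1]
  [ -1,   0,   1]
Row operations:
Swap R1 ↔ R2
R3 → R3 + (1/3)·R1
R3 → R3 - (1/9)·R2

Resulting echelon form:
REF = 
  [  3,   1,  -1]
  [  0,   3,   3]
  [  0,   0, 1/3]

Rank = 3 (number of non-zero pivot rows).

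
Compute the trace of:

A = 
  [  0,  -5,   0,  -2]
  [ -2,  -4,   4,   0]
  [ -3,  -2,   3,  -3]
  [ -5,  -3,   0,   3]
2

tr(A) = 0 + -4 + 3 + 3 = 2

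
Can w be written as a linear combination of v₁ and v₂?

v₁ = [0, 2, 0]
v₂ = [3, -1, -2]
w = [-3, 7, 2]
Yes

Form the augmented matrix and row-reduce:
[v₁|v₂|w] = 
  [  0,   3,  -3]
  [  2,  -1,   7]
  [  0,  -2,   2]
Swap R1 ↔ R2
R3 → R3 + (2/3)·R2
REF = 
  [  2,  -1,   7]
  [  0,   3,  -3]
  [  0,   0,   0]

No row of the form [0 0 | nonzero], so the system is consistent. Back-substitution gives c₁ = 3, c₂ = -1: w = (3)·v₁ + (-1)·v₂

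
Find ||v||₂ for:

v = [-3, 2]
3.606

||v||₂ = √((-3)² + (2)²) = √13 = 3.606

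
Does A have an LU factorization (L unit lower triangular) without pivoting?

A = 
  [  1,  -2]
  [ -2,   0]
Yes.
A[1,1] = 1 ≠ 0, so Gaussian elimination proceeds without a row swap: multiplier ℓ₂₁ = (-2)/(1) = -2, and U[2,2] = 0 - (-2)(-2) = -4.
L = 
  [  1,   0]
  [ -2,   1]
U = 
  [  1,  -2]
  [  0,  -4]
Check row 2 of LU: [(-2)(1), (-2)(-2) + (-4)] = [-2, 0] = row 2 of A ✓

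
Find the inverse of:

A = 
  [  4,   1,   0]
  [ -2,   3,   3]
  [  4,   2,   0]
det(A) = (4)·((3)(0) - (3)(2)) - (1)·((-2)(0) - (3)(4)) + (0)·((-2)(2) - (3)(4))
  = (4)(-6) - (1)(-12) + (0)(-16)
  = -12
det(A) = -12 ≠ 0, so A is invertible.

Cofactors Cᵢⱼ = (-1)ⁱ⁺ʲ·Mᵢⱼ:
C = 
  [ -6,  12, -16]
  [  0,   0,  -4]
  [  3, -12,  14]

adj(A) = Cᵀ:
adj(A) = 
  [ -6,   0,   3]
  [ 12,   0, -12]
  [-16,  -4,  14]

A⁻¹ = (-1/12) · adj(A):
A⁻¹ = 
  [ 1/2,    0, -1/4]
  [  -1,    0,    1]
  [ 4/3,  1/3, -7/6]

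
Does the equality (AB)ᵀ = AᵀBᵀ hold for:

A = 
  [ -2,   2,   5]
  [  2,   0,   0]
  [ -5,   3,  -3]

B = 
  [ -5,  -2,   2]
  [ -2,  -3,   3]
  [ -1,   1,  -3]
No

(AB)ᵀ = 
  [  1, -10,  22]
  [  3,  -4,  -2]
  [-13,   4,   8]

AᵀBᵀ = 
  [ -4, -17,  19]
  [ -4,   5, -11]
  [-31, -19,   4]

The two matrices differ, so (AB)ᵀ ≠ AᵀBᵀ in general. The correct identity is (AB)ᵀ = BᵀAᵀ.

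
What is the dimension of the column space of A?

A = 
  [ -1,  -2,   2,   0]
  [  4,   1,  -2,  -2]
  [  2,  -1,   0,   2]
dim(Col(A)) = 3

Row reduce:
R2 → R2 + (4)·R1
R3 → R3 + (2)·R1
R3 → R3 - (5/7)·R2
REF = 
  [  -1,   -2,    2,    0]
  [   0,   -7,    6,   -2]
  [   0,    0, -2/7, 24/7]
Pivot columns: 1, 2, 3 → 3 pivots.
dim(Col(A)) = number of pivot columns = 3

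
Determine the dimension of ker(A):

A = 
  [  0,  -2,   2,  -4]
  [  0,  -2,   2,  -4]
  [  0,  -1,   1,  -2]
nullity(A) = 3

Row reduce:
R2 → R2 - (1)·R1
R3 → R3 - (1/2)·R1
REF = 
  [  0,  -2,   2,  -4]
  [  0,   0,   0,   0]
  [  0,   0,   0,   0]
Pivot columns: 2 → 1 pivot.
rank(A) = 1, so nullity(A) = 4 - 1 = 3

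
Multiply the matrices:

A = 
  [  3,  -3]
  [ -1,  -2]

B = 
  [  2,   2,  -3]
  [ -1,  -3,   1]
A is 2×2 and B is 2×3, so AB is 2×3. Each entry is (row of A)·(column of B):
AB[1,1] = (3)(2) + (-3)(-1) = 9
AB[1,2] = (3)(2) + (-3)(-3) = 15
AB[1,3] = (3)(-3) + (-3)(1) = -12
AB[2,1] = (-1)(2) + (-2)(-1) = 0
AB[2,2] = (-1)(2) + (-2)(-3) = 4
AB[2,3] = (-1)(-3) + (-2)(1) = 1

AB = 
  [  9,  15, -12]
  [  0,   4,   1]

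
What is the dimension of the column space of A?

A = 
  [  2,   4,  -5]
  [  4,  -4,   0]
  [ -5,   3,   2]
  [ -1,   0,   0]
dim(Col(A)) = 3

Row reduce:
R2 → R2 - (2)·R1
R3 → R3 + (5/2)·R1
R4 → R4 + (1/2)·R1
R3 → R3 + (13/12)·R2
R4 → R4 + (1/6)·R2
R4 → R4 + (5/2)·R3
REF = 
  [  2,   4,  -5]
  [  0, -12,  10]
  [  0,   0, 1/3]
  [  0,   0,   0]
Pivot columns: 1, 2, 3 → 3 pivots.
dim(Col(A)) = number of pivot columns = 3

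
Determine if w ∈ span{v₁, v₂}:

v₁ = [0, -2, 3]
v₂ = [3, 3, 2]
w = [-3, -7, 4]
Yes

Form the augmented matrix and row-reduce:
[v₁|v₂|w] = 
  [  0,   3,  -3]
  [ -2,   3,  -7]
  [  3,   2,   4]
Swap R1 ↔ R2
R3 → R3 + (3/2)·R1
R3 → R3 - (13/6)·R2
REF = 
  [ -2,   3,  -7]
  [  0,   3,  -3]
  [  0,   0,   0]

No row of the form [0 0 | nonzero], so the system is consistent. Back-substitution gives c₁ = 2, c₂ = -1: w = (2)·v₁ + (-1)·v₂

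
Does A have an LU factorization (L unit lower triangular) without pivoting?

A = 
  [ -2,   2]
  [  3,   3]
Yes.
A[1,1] = -2 ≠ 0, so Gaussian elimination proceeds without a row swap: multiplier ℓ₂₁ = (3)/(-2) = -3/2, and U[2,2] = 3 - (-3/2)(2) = 6.
L = 
  [   1,    0]
  [-3/2,    1]
U = 
  [ -2,   2]
  [  0,   6]
Check row 2 of LU: [(-3/2)(-2), (-3/2)(2) + 6] = [3, 3] = row 2 of A ✓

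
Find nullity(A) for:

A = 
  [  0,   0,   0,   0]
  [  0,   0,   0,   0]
nullity(A) = 4

Row reduce:
(no row operations needed)
REF = 
  [  0,   0,   0,   0]
  [  0,   0,   0,   0]
Pivot columns: none → 0 pivots.
rank(A) = 0, so nullity(A) = 4 - 0 = 4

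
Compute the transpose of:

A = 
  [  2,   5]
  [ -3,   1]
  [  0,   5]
Aᵀ = 
  [  2,  -3,   0]
  [  5,   1,   5]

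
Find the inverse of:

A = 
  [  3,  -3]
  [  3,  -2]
det(A) = (3)(-2) - (-3)(3) = 3
For a 2×2 matrix, A⁻¹ = (1/det(A)) · [[d, -b], [-c, a]]
    = (1/3) · [[-2, 3], [-3, 3]]

A⁻¹ = 
  [-2/3,    1]
  [  -1,    1]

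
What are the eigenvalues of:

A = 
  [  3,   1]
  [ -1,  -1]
tr(A) = 2, det(A) = -2
Characteristic polynomial: λ² - tr(A)λ + det(A) = λ² - 2λ - 2
λ² - 2λ - 2 = 0  ⇒  λ = (2 ± √((-2)² - 4·(-2)))/2 = (2 ± √(12))/2
  = 1 + √3,  1 - √3

λ = 1 + √3, 1 - √3  (≈ 2.732, -0.7321)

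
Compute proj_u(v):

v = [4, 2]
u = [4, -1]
proj_u(v) = [56/17, -14/17]

v·u = (4)(4) + (2)(-1) = 14
u·u = (4)² + (-1)² = 17
proj_u(v) = (v·u / u·u) × u = (14/17) × u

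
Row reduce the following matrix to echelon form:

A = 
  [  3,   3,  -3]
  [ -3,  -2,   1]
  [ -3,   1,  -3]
Row operations:
R2 → R2 + (1)·R1
R3 → R3 + (1)·R1
R3 → R3 - (4)·R2

Resulting echelon form:
REF = 
  [  3,   3,  -3]
  [  0,   1,  -2]
  [  0,   0,   2]

Rank = 3 (number of non-zero pivot rows).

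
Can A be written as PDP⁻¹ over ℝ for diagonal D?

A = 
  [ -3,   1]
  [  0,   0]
Yes

tr(A) = -3, det(A) = 0
Characteristic polynomial: λ² - tr(A)λ + det(A) = λ² + 3λ
λ² + 3λ = λ(λ + 3)
Eigenvalues: 0, -3
λ=-3: alg. mult. = 1, geom. mult. = 2 - rank(A - (-3)I) = 2 - 1 = 1
λ=0: alg. mult. = 1, geom. mult. = 2 - rank(A - (0)I) = 2 - 1 = 1
Sum of geometric multiplicities equals n, so A has n independent eigenvectors.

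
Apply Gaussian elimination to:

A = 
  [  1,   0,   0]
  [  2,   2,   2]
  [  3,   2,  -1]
Row operations:
R2 → R2 - (2)·R1
R3 → R3 - (3)·R1
R3 → R3 - (1)·R2

Resulting echelon form:
REF = 
  [  1,   0,   0]
  [  0,   2,   2]
  [  0,   0,  -3]

Rank = 3 (number of non-zero pivot rows).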